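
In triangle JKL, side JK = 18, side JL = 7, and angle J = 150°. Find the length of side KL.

By the law of cosines: KL^2 = JK^2 + JL^2 - 2*JK*JL*cos(J)
KL^2 = 18^2 + 7^2 - 2*18*7*cos(150°)
KL^2 = 324 + 49 - 252*(-sqrt(3)/2)
KL^2 = 126*sqrt(3) + 373
KL = sqrt(126*sqrt(3) + 373)

sqrt(126*sqrt(3) + 373)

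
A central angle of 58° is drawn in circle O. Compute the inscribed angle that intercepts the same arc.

By the inscribed angle theorem, the inscribed angle is half the central angle.
Inscribed angle = 58° / 2 = 29°

29°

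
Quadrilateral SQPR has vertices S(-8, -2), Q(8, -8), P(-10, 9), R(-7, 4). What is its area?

Shoelace: sum of cross terms = 141, Area = (1/2)|141| = 141/2

141/2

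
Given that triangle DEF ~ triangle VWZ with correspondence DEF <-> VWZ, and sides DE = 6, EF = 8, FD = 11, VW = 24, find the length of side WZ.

Since the triangles are similar, the ratio of corresponding sides is constant.
Scale factor k = VW / DE = 24 / 6 = 4
WZ = k * EF = 4 * 8 = 32

32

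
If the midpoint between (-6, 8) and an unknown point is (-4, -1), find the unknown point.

Using the midpoint formula: M = ((x1 + x2)/2, (y1 + y2)/2)
We know M = (-4, -1) and C = (-6, 8)
For x: -4 = (-6 + x2)/2, so x2 = 2*-4 - -6 = -2
For y: -1 = (8 + y2)/2, so y2 = 2*-1 - 8 = -10
B = (-2, -10)

(-2, -10)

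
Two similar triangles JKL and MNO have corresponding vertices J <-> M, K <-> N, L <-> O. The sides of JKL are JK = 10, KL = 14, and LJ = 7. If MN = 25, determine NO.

k = 25/10 = 5/2. NO = 5/2 * 14 = 35.

35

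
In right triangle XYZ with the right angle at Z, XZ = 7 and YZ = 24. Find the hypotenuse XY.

XY = sqrt(7^2 + 24^2) = sqrt(625) = 25

25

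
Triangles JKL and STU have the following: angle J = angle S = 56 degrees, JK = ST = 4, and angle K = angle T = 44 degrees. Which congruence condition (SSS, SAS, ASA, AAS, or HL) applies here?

The given information matches ASA: Two pairs of corresponding angles and the included side are equal (Angle-Side-Angle).

ASA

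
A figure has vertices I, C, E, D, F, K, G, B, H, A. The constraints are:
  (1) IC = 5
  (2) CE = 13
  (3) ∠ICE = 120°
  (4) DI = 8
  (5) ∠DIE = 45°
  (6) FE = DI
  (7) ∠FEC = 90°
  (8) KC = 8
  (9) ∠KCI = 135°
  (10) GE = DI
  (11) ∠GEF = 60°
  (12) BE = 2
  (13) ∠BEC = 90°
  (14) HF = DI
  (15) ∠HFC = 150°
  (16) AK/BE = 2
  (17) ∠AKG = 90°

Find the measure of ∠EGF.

From the given relations: GE = DI = 8; FE = DI = 8.
Step 1: By the law of cosines on triangle GEF: GF² = 8² + 8² − 2·8·8·cos(60°) = 64, so GF = 8.
Step 2: By the inverse law of cosines on triangle EGF: cos(∠EGF) = (8² + 8² − 8²) / (2·8·8) = 64/128 = 0.5, so ∠EGF = 60°.

Therefore, the measure of angle ∠EGF = 60°.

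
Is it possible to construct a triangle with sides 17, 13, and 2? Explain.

No.
The triangle inequality is violated: 13 + 2 = 15 ≤ 17.
These lengths cannot form a triangle.

No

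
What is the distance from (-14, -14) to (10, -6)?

The horizontal distance is |10 - -14| = 24 and the vertical distance is |-6 - -14| = 8.
By the Pythagorean theorem, d = sqrt(24^2 + 8^2) = sqrt(640) = 8*sqrt(10).

8*sqrt(10)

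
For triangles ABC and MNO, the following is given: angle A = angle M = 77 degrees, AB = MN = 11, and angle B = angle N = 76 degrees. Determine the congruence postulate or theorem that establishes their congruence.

Consider the given information: angle A = angle M = 77 degrees, AB = MN = 11, and angle B = angle N = 76 degrees
This is not AAS or HL: AAS requires two angles and a non-included side. HL only applies to right triangles with matching hypotenuse and leg.
The correct criterion is ASA. Two pairs of corresponding angles and the included side are equal (Angle-Side-Angle).

ASA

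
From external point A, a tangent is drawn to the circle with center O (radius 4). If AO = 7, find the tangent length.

Let T be the point of tangency. Then OT ⊥ AT (radius ⊥ tangent).
In right triangle OTA: OA² = OT² + AT²
7² = 4² + AT²
AT² = 33, AT = sqrt(33)

sqrt(33)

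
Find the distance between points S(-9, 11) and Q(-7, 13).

d = sqrt((-7 - -9)^2 + (13 - 11)^2)
d = sqrt(2^2 + 2^2)
d = sqrt(4 + 4)
d = sqrt(8) = 2*sqrt(2)

2*sqrt(2)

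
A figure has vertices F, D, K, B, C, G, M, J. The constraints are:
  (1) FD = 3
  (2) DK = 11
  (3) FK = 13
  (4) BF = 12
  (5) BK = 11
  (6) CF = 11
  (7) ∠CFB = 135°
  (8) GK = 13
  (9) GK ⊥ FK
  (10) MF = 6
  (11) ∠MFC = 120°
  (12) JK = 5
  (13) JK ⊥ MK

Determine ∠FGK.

Step 1: By the law of cosines on triangle GKF: GF² = 13² + 13² − 2·13·13·cos(90°) = 338, so GF = 13·√2.
Step 2: By the inverse law of cosines on triangle FGK: cos(∠FGK) = ((13·√2)² + 13² − 13²) / (2·13·√2·13) = 338/478 = 0.7071, so ∠FGK = 45°.

Therefore, the measure of angle ∠FGK = 45°.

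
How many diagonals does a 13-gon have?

The number of diagonals in an n-gon is n(n - 3)/2.
For n = 13: 13(13 - 3)/2 = 13 × 10 / 2 = 65.

65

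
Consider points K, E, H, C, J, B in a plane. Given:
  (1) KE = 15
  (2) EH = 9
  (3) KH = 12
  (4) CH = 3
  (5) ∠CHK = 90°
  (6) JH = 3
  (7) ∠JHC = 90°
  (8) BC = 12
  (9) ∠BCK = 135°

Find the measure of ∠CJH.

Step 1: By the law of cosines on triangle JHC: JC² = 3² + 3² − 2·3·3·cos(90°) = 18, so JC = 3·√2.
Step 2: By the inverse law of cosines on triangle CJH: cos(∠CJH) = ((3·√2)² + 3² − 3²) / (2·3·√2·3) = 18/25.46 = 0.7071, so ∠CJH = 45°.

Therefore, the measure of angle ∠CJH = 45°.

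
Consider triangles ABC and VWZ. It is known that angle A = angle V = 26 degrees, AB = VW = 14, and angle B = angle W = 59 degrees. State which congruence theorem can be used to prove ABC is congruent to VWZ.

Consider the given information: angle A = angle V = 26 degrees, AB = VW = 14, and angle B = angle W = 59 degrees
This is not SSS or HL: SSS requires all three pairs of sides, but we don't have that. HL only applies to right triangles with matching hypotenuse and leg.
The correct criterion is ASA. Two pairs of corresponding angles and the included side are equal (Angle-Side-Angle).

ASA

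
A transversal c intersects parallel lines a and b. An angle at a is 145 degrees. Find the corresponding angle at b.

Corresponding angles are equal: 145 degrees.

145 degrees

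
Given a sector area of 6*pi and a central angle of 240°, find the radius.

r² = 360 × 6*pi / (π × 240) = 9, so r = 3.

3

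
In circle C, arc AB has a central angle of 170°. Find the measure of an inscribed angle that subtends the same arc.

An inscribed angle intercepts an arc from a point on the circle, while the central angle intercepts the same arc from the center.
The inscribed angle is always half the central angle: 170° / 2 = 85°.

85°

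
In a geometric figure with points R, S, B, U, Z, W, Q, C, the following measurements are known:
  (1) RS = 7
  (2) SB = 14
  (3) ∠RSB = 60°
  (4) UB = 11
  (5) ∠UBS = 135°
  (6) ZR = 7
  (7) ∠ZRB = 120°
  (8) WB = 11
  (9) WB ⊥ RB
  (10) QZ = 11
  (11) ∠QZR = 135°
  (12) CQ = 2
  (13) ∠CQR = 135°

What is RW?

Step 1: By the law of cosines on triangle BSR: BR² = 14² + 7² − 2·14·7·cos(60°) = 147, so BR = 7·√3.
Step 2: By the law of cosines on triangle RBW: RW² = (7·√3)² + 11² − 2·7·√3·11·cos(90°) = 268, so RW = 2·√67.

Therefore, the length of RW = 2·√67.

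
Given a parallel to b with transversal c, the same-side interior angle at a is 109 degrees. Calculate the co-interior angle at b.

Co-interior angles (same-side interior) formed by parallel lines and a transversal are supplementary (sum to 180 degrees).
The given angle is 109 degrees.
The co-interior angle = 180 - 109 = 71 degrees.

71 degrees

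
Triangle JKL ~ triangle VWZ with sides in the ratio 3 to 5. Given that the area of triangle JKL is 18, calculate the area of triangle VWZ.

The ratio of areas of similar triangles = (side ratio)^2.
Side ratio = 3:5, so area ratio = 9:25.
Area of VWZ / Area of JKL = 25/9
Area of VWZ = 18 * 25/9 = 50

50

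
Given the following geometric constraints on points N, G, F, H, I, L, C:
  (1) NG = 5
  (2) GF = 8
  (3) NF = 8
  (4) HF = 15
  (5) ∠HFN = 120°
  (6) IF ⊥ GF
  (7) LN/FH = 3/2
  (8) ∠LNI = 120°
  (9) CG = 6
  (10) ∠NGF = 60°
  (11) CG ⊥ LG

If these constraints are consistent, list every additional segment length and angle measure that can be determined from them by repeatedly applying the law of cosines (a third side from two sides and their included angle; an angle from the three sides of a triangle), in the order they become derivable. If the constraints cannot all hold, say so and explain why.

These constraints are not satisfiable: (1), (2) and (3) fix all three sides of triangle NGF, so by the law of cosines cos(∠NGF) = (5² + 8² − 8²) / (2·5·8) = 0.3125, i.e. ∠NGF ≈ 71.79°, which contradicts (10) ∠NGF = 60°. No planar figure meets all of them, so nothing further can be derived.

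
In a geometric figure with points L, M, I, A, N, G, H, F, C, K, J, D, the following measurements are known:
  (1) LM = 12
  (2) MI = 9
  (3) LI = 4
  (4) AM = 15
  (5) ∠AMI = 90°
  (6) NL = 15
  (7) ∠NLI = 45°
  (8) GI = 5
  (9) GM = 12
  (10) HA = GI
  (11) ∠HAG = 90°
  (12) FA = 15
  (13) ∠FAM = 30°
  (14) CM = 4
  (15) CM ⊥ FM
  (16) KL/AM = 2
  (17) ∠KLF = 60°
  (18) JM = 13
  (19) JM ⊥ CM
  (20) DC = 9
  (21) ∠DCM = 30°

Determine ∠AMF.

Step 1: By the law of cosines on triangle MAF: MF² = 15² + 15² − 2·15·15·cos(30°) = 60.29, so MF ≈ 7.76.
Step 2: By the inverse law of cosines on triangle AMF: cos(∠AMF) = (15² + 7.76² − 15²) / (2·15·7.76) = 60.29/232.94 = 0.2588, so ∠AMF = 75°.

Therefore, the measure of angle ∠AMF = 75°.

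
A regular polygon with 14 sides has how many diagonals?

Each of the 14 vertices connects to 11 non-adjacent vertices via diagonals.
Total connections = 14 × 11 = 154, but each diagonal is counted twice.
Number of diagonals = 154 / 2 = 77.

77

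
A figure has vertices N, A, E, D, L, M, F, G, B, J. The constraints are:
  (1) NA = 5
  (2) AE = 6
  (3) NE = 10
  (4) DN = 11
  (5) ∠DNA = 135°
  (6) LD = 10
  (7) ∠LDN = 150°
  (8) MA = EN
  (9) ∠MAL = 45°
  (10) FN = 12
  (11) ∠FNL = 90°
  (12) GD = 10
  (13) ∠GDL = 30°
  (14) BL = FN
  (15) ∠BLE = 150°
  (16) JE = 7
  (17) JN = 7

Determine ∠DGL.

Step 1: By the law of cosines on triangle GDL: GL² = 10² + 10² − 2·10·10·cos(30°) = 26.79, so GL ≈ 5.18.
Step 2: By the inverse law of cosines on triangle DGL: cos(∠DGL) = (10² + 5.18² − 10²) / (2·10·5.18) = 26.79/103.53 = 0.2588, so ∠DGL = 75°.

Therefore, the measure of angle ∠DGL = 75°.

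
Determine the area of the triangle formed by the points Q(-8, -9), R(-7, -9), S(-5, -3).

The Shoelace formula computes the area from vertex coordinates by summing cross products.
For vertices (-8,-9), (-7,-9), (-5,-3):
Signed sum = -8*-9 - -7*-9 + -7*-3 - -5*-9 + -5*-9 - -8*-3
= 9 + -24 + 21 = 6
Area = (1/2)|6| = 3.

3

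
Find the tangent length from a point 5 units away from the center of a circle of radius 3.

The tangent, radius, and line from the external point to the center form a right triangle.
The right angle is where the tangent meets the radius.
By the Pythagorean theorem: tangent² + 3² = 5²
tangent² = 25 - 9 = 16
tangent = 4

4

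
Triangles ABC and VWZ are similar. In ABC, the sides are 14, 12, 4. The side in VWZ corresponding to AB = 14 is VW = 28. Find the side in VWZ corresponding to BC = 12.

Since the triangles are similar, the ratio of corresponding sides is constant.
Scale factor k = VW / AB = 28 / 14 = 2
WZ = k * BC = 2 * 12 = 24

24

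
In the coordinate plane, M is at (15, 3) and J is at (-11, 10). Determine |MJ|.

d = sqrt((-11 - 15)^2 + (10 - 3)^2)
d = sqrt(-26^2 + 7^2)
d = sqrt(676 + 49)
d = sqrt(725) = 5*sqrt(29)

5*sqrt(29)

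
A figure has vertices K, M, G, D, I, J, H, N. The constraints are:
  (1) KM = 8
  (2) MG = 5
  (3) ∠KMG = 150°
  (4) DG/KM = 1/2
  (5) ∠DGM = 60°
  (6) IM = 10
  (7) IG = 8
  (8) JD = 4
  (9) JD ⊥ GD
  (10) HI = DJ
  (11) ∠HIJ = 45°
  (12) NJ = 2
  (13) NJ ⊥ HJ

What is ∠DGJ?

From the given relations: DG = 1/2·KM = 1/2·8 = 4.
Step 1: By the law of cosines on triangle GDJ: GJ² = 4² + 4² − 2·4·4·cos(90°) = 32, so GJ = 4·√2.
Step 2: By the inverse law of cosines on triangle DGJ: cos(∠DGJ) = (4² + (4·√2)² − 4²) / (2·4·4·√2) = 32/45.25 = 0.7071, so ∠DGJ = 45°.

Therefore, the measure of angle ∠DGJ = 45°.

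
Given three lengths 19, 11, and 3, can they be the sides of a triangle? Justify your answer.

Check the triangle inequality: 11 + 3 = 14 ≤ 19.
Since the sum of two sides does not exceed the third, no triangle can be formed.

No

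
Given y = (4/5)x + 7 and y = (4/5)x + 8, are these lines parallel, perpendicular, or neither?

Slope of line 1: m1 = 4/5
Slope of line 2: m2 = 4/5
Since m1 = m2 = 4/5, the lines are parallel.

Parallel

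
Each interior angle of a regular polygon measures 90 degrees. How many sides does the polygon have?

Each interior angle of a regular n-gon is (n - 2) * 180 / n.
Setting this equal to 90:
(n - 2) * 180 / n = 90
Each exterior angle = 180 - 90 = 90 degrees.
Since exterior angles sum to 360: n = 360 / 90 = 4.

4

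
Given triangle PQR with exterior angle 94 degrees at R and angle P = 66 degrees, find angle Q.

The exterior angle theorem states that an exterior angle equals the sum of the two non-adjacent interior angles.
So 94 = 66 + angle Q, which gives angle Q = 94 - 66 = 28 degrees.

28 degrees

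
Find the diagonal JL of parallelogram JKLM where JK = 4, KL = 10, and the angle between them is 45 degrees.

Using the law of cosines:
d^2 = 4^2 + 10^2 - 2(4)(10)cos(45 degrees)
d^2 = 16 + 100 - 80*sqrt(2)/2
d^2 = 116 - 40*sqrt(2)
d = 2*sqrt(29 - 10*sqrt(2))

2*sqrt(29 - 10*sqrt(2))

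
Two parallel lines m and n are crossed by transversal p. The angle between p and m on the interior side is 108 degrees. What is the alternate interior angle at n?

Alternate interior angles lie on opposite sides of the transversal, between the parallel lines.
By the alternate interior angle theorem, they are equal: 108 degrees.

108 degrees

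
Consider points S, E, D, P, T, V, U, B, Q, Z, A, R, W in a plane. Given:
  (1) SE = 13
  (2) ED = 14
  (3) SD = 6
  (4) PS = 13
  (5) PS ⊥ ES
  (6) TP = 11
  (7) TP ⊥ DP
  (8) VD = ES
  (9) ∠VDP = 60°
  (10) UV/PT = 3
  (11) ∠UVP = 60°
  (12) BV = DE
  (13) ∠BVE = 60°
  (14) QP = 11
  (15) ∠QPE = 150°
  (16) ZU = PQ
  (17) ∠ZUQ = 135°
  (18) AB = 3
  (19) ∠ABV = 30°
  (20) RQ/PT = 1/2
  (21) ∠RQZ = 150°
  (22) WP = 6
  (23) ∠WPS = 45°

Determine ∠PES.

Step 1: By the law of cosines on triangle ESP: EP² = 13² + 13² − 2·13·13·cos(90°) = 338, so EP = 13·√2.
Step 2: By the inverse law of cosines on triangle PES: cos(∠PES) = ((13·√2)² + 13² − 13²) / (2·13·√2·13) = 338/478 = 0.7071, so ∠PES = 45°.

Therefore, the measure of angle ∠PES = 45°.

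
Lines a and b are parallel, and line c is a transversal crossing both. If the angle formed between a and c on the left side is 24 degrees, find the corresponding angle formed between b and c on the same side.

Corresponding angles formed by parallel lines and a transversal are equal.
The given angle is 24 degrees.
The corresponding angle = 24 degrees.

24 degrees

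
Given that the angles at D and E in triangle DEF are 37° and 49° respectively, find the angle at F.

angle F = 180 - 37 - 49 = 94 degrees.

94 degrees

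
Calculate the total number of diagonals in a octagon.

The number of diagonals in an n-gon is n(n - 3)/2.
For n = 8: 8(8 - 3)/2 = 8 × 5 / 2 = 20.

20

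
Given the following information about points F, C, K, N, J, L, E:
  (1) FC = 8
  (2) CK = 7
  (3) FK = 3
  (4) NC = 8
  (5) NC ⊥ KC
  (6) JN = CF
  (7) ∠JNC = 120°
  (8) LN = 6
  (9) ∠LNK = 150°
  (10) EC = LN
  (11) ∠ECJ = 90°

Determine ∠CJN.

From the given relations: JN = CF = 8.
Step 1: By the law of cosines on triangle JNC: JC² = 8² + 8² − 2·8·8·cos(120°) = 192, so JC = 8·√3.
Step 2: By the inverse law of cosines on triangle CJN: cos(∠CJN) = ((8·√3)² + 8² − 8²) / (2·8·√3·8) = 192/221.7 = 0.866, so ∠CJN = 30°.

Therefore, the measure of angle ∠CJN = 30°.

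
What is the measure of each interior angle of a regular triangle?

Each interior angle of a regular n-gon is (n - 2) * 180 / n.
For n = 3: (3 - 2) * 180 / 3 = 180/3 = 60 degrees.

60 degrees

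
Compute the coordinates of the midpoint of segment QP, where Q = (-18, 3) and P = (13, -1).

M = ((x₁ + x₂)/2, (y₁ + y₂)/2)
= ((-18 + 13)/2, (3 + -1)/2)
= (-5/2, 2/2) = (-5/2, 1)

(-5/2, 1)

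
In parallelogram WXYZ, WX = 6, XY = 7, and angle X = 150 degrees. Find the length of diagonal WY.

Using the law of cosines:
d^2 = 6^2 + 7^2 - 2(6)(7)cos(150 degrees)
d^2 = 36 + 49 - 84*-sqrt(3)/2
d^2 = 42*sqrt(3) + 85
d = sqrt(42*sqrt(3) + 85)

sqrt(42*sqrt(3) + 85)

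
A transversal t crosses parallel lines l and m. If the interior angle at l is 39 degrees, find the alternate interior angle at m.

Alternate interior angles formed by parallel lines and a transversal are equal.
The given angle is 39 degrees.
The alternate interior angle = 39 degrees.

39 degrees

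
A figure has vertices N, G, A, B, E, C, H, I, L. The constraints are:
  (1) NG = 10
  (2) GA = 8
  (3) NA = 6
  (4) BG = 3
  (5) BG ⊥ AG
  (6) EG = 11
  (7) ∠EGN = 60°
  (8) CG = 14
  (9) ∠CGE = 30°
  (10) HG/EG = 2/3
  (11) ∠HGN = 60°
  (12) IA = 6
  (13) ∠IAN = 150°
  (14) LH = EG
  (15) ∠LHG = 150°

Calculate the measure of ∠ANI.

Step 1: By the law of cosines on triangle NAI: NI² = 6² + 6² − 2·6·6·cos(150°) = 134.35, so NI ≈ 11.59.
Step 2: By the inverse law of cosines on triangle ANI: cos(∠ANI) = (6² + 11.59² − 6²) / (2·6·11.59) = 134.35/139.09 = 0.9659, so ∠ANI = 15°.

Therefore, the measure of angle ∠ANI = 15°.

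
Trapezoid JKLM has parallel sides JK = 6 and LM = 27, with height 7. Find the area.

Area = (6 + 27) * 7 / 2 = 231 / 2 = 231/2

231/2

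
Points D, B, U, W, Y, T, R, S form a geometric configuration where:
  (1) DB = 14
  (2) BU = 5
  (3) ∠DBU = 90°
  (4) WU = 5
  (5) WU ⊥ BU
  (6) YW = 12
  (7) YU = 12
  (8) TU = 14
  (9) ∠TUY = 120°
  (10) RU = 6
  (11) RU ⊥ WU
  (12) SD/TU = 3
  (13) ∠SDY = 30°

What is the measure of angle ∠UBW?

Step 1: By the law of cosines on triangle BUW: BW² = 5² + 5² − 2·5·5·cos(90°) = 50, so BW = 5·√2.
Step 2: By the inverse law of cosines on triangle UBW: cos(∠UBW) = (5² + (5·√2)² − 5²) / (2·5·5·√2) = 50/70.71 = 0.7071, so ∠UBW = 45°.

Therefore, the measure of angle ∠UBW = 45°.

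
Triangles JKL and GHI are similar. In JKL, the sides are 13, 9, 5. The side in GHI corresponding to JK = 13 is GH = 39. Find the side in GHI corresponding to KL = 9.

Similar triangles have proportional sides. Setting up the proportion:
GH / JK = HI / KL
39 / 13 = HI / 9
HI = 9 * 39 / 13 = 27.

27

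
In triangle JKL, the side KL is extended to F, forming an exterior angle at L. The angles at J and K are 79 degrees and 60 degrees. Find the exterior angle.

Exterior angle = 79 + 60 = 139 degrees (exterior angle theorem).

139 degrees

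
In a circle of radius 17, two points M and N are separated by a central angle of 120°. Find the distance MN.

Chord length = 2r sin(θ/2)
= 2 × 17 × sin(120°/2)
= 2 × 17 × sin(60°)
= 17*sqrt(3)

17*sqrt(3)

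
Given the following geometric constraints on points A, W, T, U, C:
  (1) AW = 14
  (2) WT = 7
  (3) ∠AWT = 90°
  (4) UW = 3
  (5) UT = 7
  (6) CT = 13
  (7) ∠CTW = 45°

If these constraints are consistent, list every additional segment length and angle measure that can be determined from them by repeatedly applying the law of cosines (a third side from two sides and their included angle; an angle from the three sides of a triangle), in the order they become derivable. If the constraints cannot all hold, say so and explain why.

The constraints are consistent. Derivable facts, in order:
After 1 step:
- AT = 7·√5
- WC ≈ 9.45
- ∠TUW = 77.63°
- ∠TWU = 77.63°
- ∠UTW = 24.75°
After 2 steps:
- ∠ATW = 63.43°
- ∠CWT = 103.41°
- ∠TAW = 26.57°
- ∠TCW = 31.59°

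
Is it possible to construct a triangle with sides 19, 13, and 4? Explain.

Check the triangle inequality: 13 + 4 = 17 ≤ 19.
Since the sum of two sides does not exceed the third, no triangle can be formed.

No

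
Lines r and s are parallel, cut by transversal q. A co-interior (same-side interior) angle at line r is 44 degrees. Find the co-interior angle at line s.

Co-interior (same-side interior) angles are between the parallel lines on the same side of the transversal.
Unlike corresponding or alternate interior angles, they are supplementary rather than equal.
So the angle = 180 - 44 = 136 degrees.

136 degrees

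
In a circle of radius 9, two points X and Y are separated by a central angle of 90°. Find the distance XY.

Drop a perpendicular from the center to the chord, bisecting both the chord and the central angle.
Each half-chord = r sin(θ/2) = 9 sin(45°).
The full chord = 2 × 9 × sin(45°) = 9*sqrt(2).

9*sqrt(2)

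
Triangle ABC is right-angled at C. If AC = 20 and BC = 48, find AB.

By the Pythagorean theorem: AB^2 = AC^2 + BC^2
AB^2 = 20^2 + 48^2 = 400 + 2304 = 2704
AB = sqrt(2704) = 52

52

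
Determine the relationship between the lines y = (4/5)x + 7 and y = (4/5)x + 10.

Slope of line 1: m1 = 4/5
Slope of line 2: m2 = 4/5
m1 = m2, so the lines are parallel.

Parallel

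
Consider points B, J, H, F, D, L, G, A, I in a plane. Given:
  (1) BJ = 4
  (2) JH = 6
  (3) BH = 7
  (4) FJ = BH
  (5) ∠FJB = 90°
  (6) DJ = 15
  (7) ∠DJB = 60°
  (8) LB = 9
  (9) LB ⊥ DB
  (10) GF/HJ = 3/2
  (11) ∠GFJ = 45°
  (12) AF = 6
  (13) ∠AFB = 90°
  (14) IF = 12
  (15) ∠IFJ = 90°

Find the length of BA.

From the given relations: FJ = BH = 7.
Step 1: By the law of cosines on triangle BJF: BF² = 4² + 7² − 2·4·7·cos(90°) = 65, so BF = √65.
Step 2: By the law of cosines on triangle BFA: BA² = √65² + 6² − 2·√65·6·cos(90°) = 101, so BA = √101.

Therefore, the length of BA = √101.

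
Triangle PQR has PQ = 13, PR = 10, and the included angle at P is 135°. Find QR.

By the law of cosines: QR^2 = PQ^2 + PR^2 - 2*PQ*PR*cos(P)
QR^2 = 13^2 + 10^2 - 2*13*10*cos(135°)
QR^2 = 169 + 100 - 260*(-sqrt(2)/2)
QR^2 = 130*sqrt(2) + 269
QR = sqrt(130*sqrt(2) + 269)

sqrt(130*sqrt(2) + 269)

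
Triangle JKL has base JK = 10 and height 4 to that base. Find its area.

A triangle's area is half the area of a rectangle with the same base and height.
Area = (1/2) * 10 * 4 = 20.

20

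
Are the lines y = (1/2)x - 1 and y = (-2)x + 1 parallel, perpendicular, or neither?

Slope of line 1: m1 = 1/2
Slope of line 2: m2 = -2
Two lines are perpendicular when the product of their slopes is -1 (negative reciprocals).
m1 * m2 = (1/2) * (-2) = -1, confirming perpendicularity.

Perpendicular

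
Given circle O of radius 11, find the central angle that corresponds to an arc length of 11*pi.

Arc length L = 2πr × θ/360, so θ = 360L / (2πr).
θ = 360 × 11*pi / (2π × 11)
θ = 180°
θ = 180°

180°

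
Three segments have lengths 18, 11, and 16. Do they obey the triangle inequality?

Sort the sides: 11, 16, 18.
It suffices to check that the sum of the two smallest exceeds the largest:
11 + 16 = 27 > 18. ✓
Yes, a valid triangle can be formed.

Yes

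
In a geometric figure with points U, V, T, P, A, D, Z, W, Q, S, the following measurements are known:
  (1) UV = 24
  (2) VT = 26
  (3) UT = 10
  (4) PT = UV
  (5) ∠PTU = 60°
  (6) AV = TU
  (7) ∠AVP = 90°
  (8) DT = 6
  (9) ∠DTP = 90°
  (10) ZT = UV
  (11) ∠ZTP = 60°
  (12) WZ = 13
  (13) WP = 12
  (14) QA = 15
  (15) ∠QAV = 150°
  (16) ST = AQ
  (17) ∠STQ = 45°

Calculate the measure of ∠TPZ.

From the given relations: PT = UV = 24; ZT = UV = 24.
Step 1: By the law of cosines on triangle PTZ: PZ² = 24² + 24² − 2·24·24·cos(60°) = 576, so PZ = 24.
Step 2: By the inverse law of cosines on triangle TPZ: cos(∠TPZ) = (24² + 24² − 24²) / (2·24·24) = 576/1152 = 0.5, so ∠TPZ = 60°.

Therefore, the measure of angle ∠TPZ = 60°.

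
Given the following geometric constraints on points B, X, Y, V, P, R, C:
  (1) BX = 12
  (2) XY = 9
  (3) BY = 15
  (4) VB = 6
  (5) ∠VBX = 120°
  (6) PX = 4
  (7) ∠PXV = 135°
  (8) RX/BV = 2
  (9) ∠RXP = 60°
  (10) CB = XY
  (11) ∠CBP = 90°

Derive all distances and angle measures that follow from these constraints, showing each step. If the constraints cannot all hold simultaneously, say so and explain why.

The constraints are consistent.

From the given relations:
  RX = 2·BV = 2·6 = 12
  CB = XY = 9

Step 1: From XB = 12, BV = 6, and ∠XBV = 120°, by the law of cosines:
  XV² = XB² + BV² - 2·XB·BV·cos(120°) = 144 + 36 + 72 = 252
  XV = 6·√7

Step 2: From PX = 4, XR = 12, and ∠PXR = 60°, by the law of cosines:
  PR² = PX² + XR² - 2·PX·XR·cos(60°) = 16 + 144 - 48 = 112
  PR = 4·√7

Step 3: From BX = 12, BY = 15, XY = 9, by the inverse law of cosines:
  cos(∠XBY) = (BX² + BY² - XY²) / (2·BX·BY)
  ∠XBY = 36.87°

Step 4: From XB = 12, XY = 9, BY = 15, by the inverse law of cosines:
  cos(∠BXY) = (XB² + XY² - BY²) / (2·XB·XY)
  ∠BXY = 90°

Step 5: From YB = 15, YX = 9, BX = 12, by the inverse law of cosines:
  cos(∠BYX) = (YB² + YX² - BX²) / (2·YB·YX)
  ∠BYX = 53.13°

Step 6: From VX = 6·√7, XP = 4, and ∠VXP = 135°, by the law of cosines:
  VP² = VX² + XP² - 2·VX·XP·cos(135°) = 252 + 16 + 89.8 = 357.8
  VP ≈ 18.92

Step 7: From XB = 12, XV = 6·√7, BV = 6, by the inverse law of cosines:
  cos(∠BXV) = (XB² + XV² - BV²) / (2·XB·XV)
  ∠BXV = 19.11°

Step 8: From VB = 6, VX = 6·√7, BX = 12, by the inverse law of cosines:
  cos(∠BVX) = (VB² + VX² - BX²) / (2·VB·VX)
  ∠BVX = 40.89°

Step 9: From PR = 4·√7, PX = 4, RX = 12, by the inverse law of cosines:
  cos(∠RPX) = (PR² + PX² - RX²) / (2·PR·PX)
  ∠RPX = 100.89°

Step 10: From RP = 4·√7, RX = 12, PX = 4, by the inverse law of cosines:
  cos(∠PRX) = (RP² + RX² - PX²) / (2·RP·RX)
  ∠PRX = 19.11°

Step 11: From VP = 18.92, VX = 6·√7, PX = 4, by the inverse law of cosines:
  cos(∠PVX) = (VP² + VX² - PX²) / (2·VP·VX)
  ∠PVX = 8.6°

Step 12: From PV = 18.92, PX = 4, VX = 6·√7, by the inverse law of cosines:
  cos(∠VPX) = (PV² + PX² - VX²) / (2·PV·PX)
  ∠VPX = 36.4°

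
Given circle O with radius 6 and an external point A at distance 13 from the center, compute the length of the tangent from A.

The tangent, radius, and line from the external point to the center form a right triangle.
The right angle is where the tangent meets the radius.
By the Pythagorean theorem: tangent² + 6² = 13²
tangent² = 169 - 36 = 133
tangent = sqrt(133)

sqrt(133)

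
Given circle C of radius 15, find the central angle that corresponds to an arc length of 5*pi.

θ = 360 × 5*pi / (2π × 15) = 60° (rearranging arc length formula).

60°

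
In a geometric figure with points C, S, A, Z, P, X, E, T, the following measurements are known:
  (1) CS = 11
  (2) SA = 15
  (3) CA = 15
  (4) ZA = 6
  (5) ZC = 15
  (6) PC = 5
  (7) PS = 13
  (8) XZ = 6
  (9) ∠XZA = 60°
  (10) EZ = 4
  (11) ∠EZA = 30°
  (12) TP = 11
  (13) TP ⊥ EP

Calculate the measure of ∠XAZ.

Step 1: By the law of cosines on triangle AZX: AX² = 6² + 6² − 2·6·6·cos(60°) = 36, so AX = 6.
Step 2: By the inverse law of cosines on triangle XAZ: cos(∠XAZ) = (6² + 6² − 6²) / (2·6·6) = 36/72 = 0.5, so ∠XAZ = 60°.

Therefore, the measure of angle ∠XAZ = 60°.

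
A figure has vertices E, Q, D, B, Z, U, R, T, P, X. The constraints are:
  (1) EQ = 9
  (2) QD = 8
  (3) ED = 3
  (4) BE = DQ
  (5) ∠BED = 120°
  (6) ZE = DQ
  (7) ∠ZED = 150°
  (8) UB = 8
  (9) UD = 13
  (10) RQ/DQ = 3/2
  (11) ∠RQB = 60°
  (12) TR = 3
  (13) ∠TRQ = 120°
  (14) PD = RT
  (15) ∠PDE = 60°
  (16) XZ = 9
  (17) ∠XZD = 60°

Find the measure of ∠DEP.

From the given relations: PD = RT = 3.
Step 1: By the law of cosines on triangle EDP: EP² = 3² + 3² − 2·3·3·cos(60°) = 9, so EP = 3.
Step 2: By the inverse law of cosines on triangle DEP: cos(∠DEP) = (3² + 3² − 3²) / (2·3·3) = 9/18 = 0.5, so ∠DEP = 60°.

Therefore, the measure of angle ∠DEP = 60°.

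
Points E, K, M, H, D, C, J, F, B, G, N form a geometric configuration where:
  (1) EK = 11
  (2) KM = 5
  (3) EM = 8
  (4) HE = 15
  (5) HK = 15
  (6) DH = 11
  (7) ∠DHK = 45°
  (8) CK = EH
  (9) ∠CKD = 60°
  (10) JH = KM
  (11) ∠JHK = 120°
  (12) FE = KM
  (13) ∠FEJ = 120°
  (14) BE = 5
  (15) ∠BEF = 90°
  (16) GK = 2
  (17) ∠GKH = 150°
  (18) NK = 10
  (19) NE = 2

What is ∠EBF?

From the given relations: FE = KM = 5.
Step 1: By the law of cosines on triangle BEF: BF² = 5² + 5² − 2·5·5·cos(90°) = 50, so BF = 5·√2.
Step 2: By the inverse law of cosines on triangle EBF: cos(∠EBF) = (5² + (5·√2)² − 5²) / (2·5·5·√2) = 50/70.71 = 0.7071, so ∠EBF = 45°.

Therefore, the measure of angle ∠EBF = 45°.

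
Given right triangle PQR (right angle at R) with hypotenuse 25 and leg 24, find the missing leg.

Rearranging the Pythagorean theorem to solve for the unknown leg:
leg^2 = hypotenuse^2 - known_leg^2 = 625 - 576 = 49
leg = sqrt(49) = 7.

7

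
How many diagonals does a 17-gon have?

The number of diagonals in an n-gon is n(n - 3)/2.
For n = 17: 17(17 - 3)/2 = 17 × 14 / 2 = 119.

119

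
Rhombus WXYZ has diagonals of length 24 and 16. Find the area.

The diagonals of a rhombus divide it into four right triangles.
Each triangle has legs 24/ 2 = 12 and 16/2 = 8, so each has area (1/2)*12*8 = 48.
Four such triangles give total area = (d1 * d2) / 2 = 192.

192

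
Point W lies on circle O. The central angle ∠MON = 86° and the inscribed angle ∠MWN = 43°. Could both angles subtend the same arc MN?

By the inscribed angle theorem, if both angles subtend the same arc, the inscribed angle must be half the central angle.
Half of 86° = 43°, which equals the given inscribed angle of 43°.
Therefore, yes, they correspond to the same arc.

Yes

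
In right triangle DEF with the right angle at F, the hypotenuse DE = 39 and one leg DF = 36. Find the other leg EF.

Rearranging the Pythagorean theorem to solve for the unknown leg:
leg^2 = hypotenuse^2 - known_leg^2 = 1521 - 1296 = 225
leg = sqrt(225) = 15.

15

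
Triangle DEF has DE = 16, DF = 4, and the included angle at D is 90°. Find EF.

Since angle D = 90°, this is a right triangle and the law of cosines reduces to the Pythagorean theorem.
EF^2 = 16^2 + 4^2 = 272
EF = 4*sqrt(17)

4*sqrt(17)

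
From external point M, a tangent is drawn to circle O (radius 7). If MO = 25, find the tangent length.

The tangent, radius, and line from the external point to the center form a right triangle.
The right angle is where the tangent meets the radius.
By the Pythagorean theorem: tangent² + 7² = 25²
tangent² = 625 - 49 = 576
tangent = 24

24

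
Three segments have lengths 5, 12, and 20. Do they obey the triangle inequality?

The longest side is 20. The other two sides sum to 5 + 12 = 17.
Since 17 ≤ 20, the two shorter sides cannot reach around to close the triangle.

No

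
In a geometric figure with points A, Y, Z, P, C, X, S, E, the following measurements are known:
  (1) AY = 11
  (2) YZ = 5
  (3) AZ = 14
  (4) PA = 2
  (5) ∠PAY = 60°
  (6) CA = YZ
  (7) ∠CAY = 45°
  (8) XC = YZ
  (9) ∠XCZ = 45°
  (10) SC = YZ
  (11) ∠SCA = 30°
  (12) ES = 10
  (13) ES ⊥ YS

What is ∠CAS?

From the given relations: CA = YZ = 5; SC = YZ = 5.
Step 1: By the law of cosines on triangle ACS: AS² = 5² + 5² − 2·5·5·cos(30°) = 6.7, so AS ≈ 2.59.
Step 2: By the inverse law of cosines on triangle CAS: cos(∠CAS) = (5² + 2.59² − 5²) / (2·5·2.59) = 6.7/25.88 = 0.2588, so ∠CAS = 75°.

Therefore, the measure of angle ∠CAS = 75°.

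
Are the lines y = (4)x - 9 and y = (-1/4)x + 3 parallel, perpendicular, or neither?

Slope of line 1: m1 = 4
Slope of line 2: m2 = -1/4
Two lines are perpendicular when the product of their slopes is -1 (negative reciprocals).
m1 * m2 = (4) * (-1/4) = -1, confirming perpendicularity.

Perpendicular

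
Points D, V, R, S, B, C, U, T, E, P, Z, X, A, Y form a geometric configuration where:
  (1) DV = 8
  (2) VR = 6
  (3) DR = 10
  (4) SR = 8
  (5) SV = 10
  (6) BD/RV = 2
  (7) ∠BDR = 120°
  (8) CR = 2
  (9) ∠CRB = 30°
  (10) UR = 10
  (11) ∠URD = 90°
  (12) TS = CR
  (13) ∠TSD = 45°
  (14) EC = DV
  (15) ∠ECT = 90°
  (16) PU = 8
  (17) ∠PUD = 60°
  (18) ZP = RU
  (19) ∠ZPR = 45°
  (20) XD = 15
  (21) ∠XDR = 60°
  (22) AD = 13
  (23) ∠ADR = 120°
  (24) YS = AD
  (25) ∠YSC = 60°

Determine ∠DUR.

Step 1: By the law of cosines on triangle URD: UD² = 10² + 10² − 2·10·10·cos(90°) = 200, so UD = 10·√2.
Step 2: By the inverse law of cosines on triangle DUR: cos(∠DUR) = ((10·√2)² + 10² − 10²) / (2·10·√2·10) = 200/282.84 = 0.7071, so ∠DUR = 45°.

Therefore, the measure of angle ∠DUR = 45°.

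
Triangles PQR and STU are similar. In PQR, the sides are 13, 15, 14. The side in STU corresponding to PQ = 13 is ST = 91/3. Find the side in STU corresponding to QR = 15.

Since the triangles are similar, the ratio of corresponding sides is constant.
Scale factor k = ST / PQ = 91/3 / 13 = 7/3
TU = k * QR = 7/3 * 15 = 35

35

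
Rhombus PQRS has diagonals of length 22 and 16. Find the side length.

The diagonals of a rhombus bisect each other at right angles.
Half-diagonals: 22/2 = 11 and 16/2 = 8
side = sqrt(11^2 + 8^2)
side = sqrt(121 + 64)
side = sqrt(185)

sqrt(185)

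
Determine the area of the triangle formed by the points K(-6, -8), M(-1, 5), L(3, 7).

The Shoelace formula computes the area from vertex coordinates by summing cross products.
For vertices (-6,-8), (-1,5), (3,7):
Signed sum = -6*5 - -1*-8 + -1*7 - 3*5 + 3*-8 - -6*7
= -38 + -22 + 18 = -42
Area = (1/2)|-42| = 21.

21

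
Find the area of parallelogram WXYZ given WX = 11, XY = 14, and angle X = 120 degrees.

Area = a * b * sin(theta)
Area = 11 * 14 * sin(120 degrees)
Area = 154 * sqrt(3)/2
Area = 77*sqrt(3)

77*sqrt(3)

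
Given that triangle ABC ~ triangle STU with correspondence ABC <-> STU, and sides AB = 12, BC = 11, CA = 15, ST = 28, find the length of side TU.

Similar triangles have proportional sides. Setting up the proportion:
ST / AB = TU / BC
28 / 12 = TU / 11
TU = 11 * 28 / 12 = 77/3.

77/3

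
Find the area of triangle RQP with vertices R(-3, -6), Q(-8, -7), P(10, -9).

The Shoelace formula computes the area from vertex coordinates by summing cross products.
For vertices (-3,-6), (-8,-7), (10,-9):
Signed sum = -3*-7 - -8*-6 + -8*-9 - 10*-7 + 10*-6 - -3*-9
= -27 + 142 + -87 = 28
Area = (1/2)|28| = 14.

14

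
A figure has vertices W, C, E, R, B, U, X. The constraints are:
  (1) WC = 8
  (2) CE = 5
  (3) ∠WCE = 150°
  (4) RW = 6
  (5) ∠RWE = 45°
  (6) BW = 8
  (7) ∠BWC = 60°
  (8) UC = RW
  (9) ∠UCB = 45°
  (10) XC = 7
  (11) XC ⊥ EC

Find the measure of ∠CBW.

Step 1: By the law of cosines on triangle BWC: BC² = 8² + 8² − 2·8·8·cos(60°) = 64, so BC = 8.
Step 2: By the inverse law of cosines on triangle CBW: cos(∠CBW) = (8² + 8² − 8²) / (2·8·8) = 64/128 = 0.5, so ∠CBW = 60°.

Therefore, the measure of angle ∠CBW = 60°.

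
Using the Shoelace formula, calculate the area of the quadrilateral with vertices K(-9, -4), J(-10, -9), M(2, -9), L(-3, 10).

Shoelace: sum of cross terms = 244, Area = (1/2)|244| = 122

122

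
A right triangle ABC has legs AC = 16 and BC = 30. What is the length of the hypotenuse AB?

In a right triangle, the square of the hypotenuse equals the sum of the squares of the two legs.
The legs are 16 and 30, so the hypotenuse = sqrt(256 + 900) = sqrt(1156) = 34.

34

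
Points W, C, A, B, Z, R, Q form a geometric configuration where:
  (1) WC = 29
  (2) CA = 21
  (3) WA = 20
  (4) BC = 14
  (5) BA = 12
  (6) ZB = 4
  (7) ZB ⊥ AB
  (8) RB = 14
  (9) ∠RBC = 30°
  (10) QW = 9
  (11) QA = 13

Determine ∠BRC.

Step 1: By the law of cosines on triangle RBC: RC² = 14² + 14² − 2·14·14·cos(30°) = 52.52, so RC ≈ 7.25.
Step 2: By the inverse law of cosines on triangle BRC: cos(∠BRC) = (14² + 7.25² − 14²) / (2·14·7.25) = 52.52/202.91 = 0.2588, so ∠BRC = 75°.

Therefore, the measure of angle ∠BRC = 75°.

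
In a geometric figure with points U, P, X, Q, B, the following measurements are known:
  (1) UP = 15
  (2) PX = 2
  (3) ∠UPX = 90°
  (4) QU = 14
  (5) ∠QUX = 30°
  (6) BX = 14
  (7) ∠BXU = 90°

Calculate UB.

Step 1: By the law of cosines on triangle UPX: UX² = 15² + 2² − 2·15·2·cos(90°) = 229, so UX ≈ 15.13.
Step 2: By the law of cosines on triangle UXB: UB² = 15.13² + 14² − 2·15.13·14·cos(90°) = 425, so UB = 5·√17.

Therefore, the length of UB = 5·√17.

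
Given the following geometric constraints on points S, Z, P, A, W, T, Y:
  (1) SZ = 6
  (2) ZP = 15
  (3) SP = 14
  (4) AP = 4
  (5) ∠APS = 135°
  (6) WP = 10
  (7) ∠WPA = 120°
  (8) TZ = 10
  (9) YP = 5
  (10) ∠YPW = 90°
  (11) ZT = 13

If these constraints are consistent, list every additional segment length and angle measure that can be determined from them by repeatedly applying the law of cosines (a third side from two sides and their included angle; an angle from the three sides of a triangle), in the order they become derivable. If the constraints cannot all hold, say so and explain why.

These constraints are not satisfiable: (8) TZ = 10 and (11) ZT = 13 assign two different lengths to the same segment. No planar figure meets all of them, so nothing further can be derived.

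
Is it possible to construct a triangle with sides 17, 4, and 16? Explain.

For three segments to close into a triangle, no single side can be as long as the other two combined.
The longest side is 17, and 4 + 16 = 20 > 17.
A triangle can be formed.

Yes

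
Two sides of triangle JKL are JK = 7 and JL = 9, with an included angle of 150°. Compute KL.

By the law of cosines: KL^2 = JK^2 + JL^2 - 2*JK*JL*cos(J)
KL^2 = 7^2 + 9^2 - 2*7*9*cos(150°)
KL^2 = 49 + 81 - 126*(-sqrt(3)/2)
KL^2 = 63*sqrt(3) + 130
KL = sqrt(63*sqrt(3) + 130)

sqrt(63*sqrt(3) + 130)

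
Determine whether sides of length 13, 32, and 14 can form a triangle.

No.
The triangle inequality is violated: 13 + 14 = 27 ≤ 32.
These lengths cannot form a triangle.

No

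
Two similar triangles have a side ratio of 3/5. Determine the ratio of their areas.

Area scales with the square of linear dimensions. If every length is multiplied by 3/5, then the area is multiplied by (3/5)^2 = 9/25.
The area ratio is 9:25.

9:25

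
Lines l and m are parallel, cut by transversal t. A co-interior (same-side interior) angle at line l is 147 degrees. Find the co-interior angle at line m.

Co-interior (same-side interior) angles are between the parallel lines on the same side of the transversal.
Unlike corresponding or alternate interior angles, they are supplementary rather than equal.
So the angle = 180 - 147 = 33 degrees.

33 degrees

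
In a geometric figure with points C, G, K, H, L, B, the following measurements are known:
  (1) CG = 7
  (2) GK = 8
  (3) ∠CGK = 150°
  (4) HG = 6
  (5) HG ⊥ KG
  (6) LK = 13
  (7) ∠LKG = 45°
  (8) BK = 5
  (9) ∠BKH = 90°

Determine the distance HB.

Step 1: By the law of cosines on triangle HGK: HK² = 6² + 8² − 2·6·8·cos(90°) = 100, so HK = 10.
Step 2: By the law of cosines on triangle HKB: HB² = 10² + 5² − 2·10·5·cos(90°) = 125, so HB = 5·√5.

Therefore, the length of HB = 5·√5.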